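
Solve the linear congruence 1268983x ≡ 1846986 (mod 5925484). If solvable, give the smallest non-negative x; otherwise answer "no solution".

First find gcd(1268983, 5925484):
5925484 = 4*1268983 + 849552
1268983 = 1*849552 + 419431
849552 = 2*419431 + 10690
419431 = 39*10690 + 2521
10690 = 4*2521 + 606
2521 = 4*606 + 97
606 = 6*97 + 24
97 = 4*24 + 1
24 = 24*1 + 0
gcd = 1, so a unique solution mod 5925484 exists.
Back-substitute for the Bézout coefficients:
1 = 97 − 4·24
1 = −4·606 + 25·97
1 = 25·2521 − 104·606
1 = −104·10690 + 441·2521
1 = 441·419431 − 17303·10690
1 = −17303·849552 + 35047·419431
1 = 35047·1268983 − 52350·849552
1 = −52350·5925484 + 244447·1268983
So 1268983·(244447) ≡ 1 (mod 5925484), giving 1268983⁻¹ ≡ 244447.
x ≡ 1268983⁻¹·1846986 ≡ 244447·1846986 ≡ 3858846 (mod 5925484).

3858846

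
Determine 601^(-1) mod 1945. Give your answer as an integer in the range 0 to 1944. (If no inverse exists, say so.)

Extended Euclidean algorithm:
1945 = 3×601 + 142
601 = 4×142 + 33
142 = 4×33 + 10
33 = 3×10 + 3
10 = 3×3 + 1
3 = 3×1 + 0
Since gcd(601, 1945) = 1, back-substitute to write 1 as a combination:
1 = 10 − 3·3
1 = −3·33 + 10·10
1 = 10·142 − 43·33
1 = −43·601 + 182·142
1 = 182·1945 − 589·601
Hence 601⁻¹ ≡ -589 ≡ 1356 (mod 1945).

1356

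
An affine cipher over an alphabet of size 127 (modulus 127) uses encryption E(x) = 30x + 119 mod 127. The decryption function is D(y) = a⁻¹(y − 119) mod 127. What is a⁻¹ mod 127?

72

Run Euclid on (127, 30):
127 = 4*30 + 7
30 = 4*7 + 2
7 = 3*2 + 1
2 = 2*1 + 0
Since gcd(30, 127) = 1, back-substitute to write 1 as a combination:
1 = 7 − 3·2
1 = −3·30 + 13·7
1 = 13·127 − 55·30
Thus 30·(-55) ≡ 1 (mod 127); reducing, -55 mod 127 = 72.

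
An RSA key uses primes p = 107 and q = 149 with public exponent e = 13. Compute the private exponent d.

φ(n) = (p−1)(q−1) = 106·148 = 15688.
Need d with 13·d ≡ 1 (mod 15688). Apply the extended Euclidean algorithm:
15688 = 1206·13 + 10
13 = 1·10 + 3
10 = 3·3 + 1
3 = 3·1 + 0
Back-substitute:
1 = 10 − 3·3
1 = −3·13 + 4·10
1 = 4·15688 − 4827·13
So 13·(-4827) ≡ 1 (mod 15688), hence d ≡ -4827 ≡ 10861 (mod 15688).

10861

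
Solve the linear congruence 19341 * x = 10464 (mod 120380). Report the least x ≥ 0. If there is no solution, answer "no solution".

First find gcd(19341, 120380):
120380 = 6*19341 + 4334
19341 = 4*4334 + 2005
4334 = 2*2005 + 324
2005 = 6*324 + 61
324 = 5*61 + 19
61 = 3*19 + 4
19 = 4*4 + 3
4 = 1*3 + 1
3 = 3*1 + 0
gcd = 1, so a unique solution mod 120380 exists.
Back-substitute for the Bézout coefficients:
1 = 4 − 3
1 = −19 + 5·4
1 = 5·61 − 16·19
1 = −16·324 + 85·61
1 = 85·2005 − 526·324
1 = −526·4334 + 1137·2005
1 = 1137·19341 − 5074·4334
1 = −5074·120380 + 31581·19341
So 19341·(31581) ≡ 1 (mod 120380), giving 19341⁻¹ ≡ 31581.
x ≡ 19341⁻¹·10464 ≡ 31581·10464 ≡ 20484 (mod 120380).

20484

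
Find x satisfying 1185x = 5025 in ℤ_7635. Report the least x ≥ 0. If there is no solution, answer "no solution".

First find gcd(1185, 7635):
7635 = 6*1185 + 525
1185 = 2*525 + 135
525 = 3*135 + 120
135 = 1*120 + 15
120 = 8*15 + 0
gcd = 15 and 15 | 5025, so solutions exist. Divide through by 15: 79x ≡ 335 (mod 509).
Now find 79⁻¹ mod 509:
509 = 6*79 + 35
79 = 2*35 + 9
35 = 3*9 + 8
9 = 1*8 + 1
8 = 8*1 + 0
Back-substitute:
1 = 9 − 8
1 = −35 + 4·9
1 = 4·79 − 9·35
1 = −9·509 + 58·79
So 79⁻¹ ≡ 58 (mod 509).
Then x ≡ 58·335 ≡ 88 (mod 509); the smallest non-negative solution is x = 88.

88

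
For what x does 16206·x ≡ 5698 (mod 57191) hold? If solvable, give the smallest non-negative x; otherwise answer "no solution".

40478

First find gcd(16206, 57191):
57191 = 3×16206 + 8573
16206 = 1×8573 + 7633
8573 = 1×7633 + 940
7633 = 8×940 + 113
940 = 8×113 + 36
113 = 3×36 + 5
36 = 7×5 + 1
5 = 5×1 + 0
gcd = 1, so a unique solution mod 57191 exists.
Back-substitute for the Bézout coefficients:
1 = 36 − 7·5
1 = −7·113 + 22·36
1 = 22·940 − 183·113
1 = −183·7633 + 1486·940
1 = 1486·8573 − 1669·7633
1 = −1669·16206 + 3155·8573
1 = 3155·57191 − 11134·16206
So 16206·(-11134) ≡ 1 (mod 57191), giving 16206⁻¹ ≡ 46057.
x ≡ 16206⁻¹·5698 ≡ 46057·5698 ≡ 40478 (mod 57191).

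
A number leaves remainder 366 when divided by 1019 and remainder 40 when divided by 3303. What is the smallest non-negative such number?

Write x = 366 + 1019·k. Then 1019·k ≡ 40 − 366 ≡ 2977 (mod 3303).
Need 1019⁻¹ mod 3303. Extended Euclid on (3303, 1019):
3303 = 3×1019 + 246
1019 = 4×246 + 35
246 = 7×35 + 1
35 = 35×1 + 0
Back-substitute:
1 = 246 − 7·35
1 = −7·1019 + 29·246
1 = 29·3303 − 94·1019
1019⁻¹ ≡ 3209 (mod 3303), so k ≡ 3209·2977 ≡ 917 (mod 3303).
x = 366 + 1019·917 = 934789.

934789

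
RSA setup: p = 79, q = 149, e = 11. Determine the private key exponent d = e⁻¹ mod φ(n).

φ(n) = (p−1)(q−1) = 78·148 = 11544.
Need d with 11·d ≡ 1 (mod 11544). Apply the extended Euclidean algorithm:
11544 = 1049×11 + 5
11 = 2×5 + 1
5 = 5×1 + 0
Back-substitute:
1 = 11 − 2·5
1 = −2·11544 + 2099·11
So 11·2099 ≡ 1 (mod 11544), hence d = 2099.

2099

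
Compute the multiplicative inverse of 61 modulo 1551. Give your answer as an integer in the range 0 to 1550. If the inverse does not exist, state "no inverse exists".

Extended Euclidean algorithm:
1551 = 25*61 + 26
61 = 2*26 + 9
26 = 2*9 + 8
9 = 1*8 + 1
8 = 8*1 + 0
gcd = 1, so the inverse exists. Back-substitute:
1 = 9 − 8
1 = −26 + 3·9
1 = 3·61 − 7·26
1 = −7·1551 + 178·61
So 61·178 ≡ 1 (mod 1551).

178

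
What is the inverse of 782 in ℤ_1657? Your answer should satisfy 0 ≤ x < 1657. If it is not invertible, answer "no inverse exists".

1265

Extended Euclidean algorithm:
1657 = 2·782 + 93
782 = 8·93 + 38
93 = 2·38 + 17
38 = 2·17 + 4
17 = 4·4 + 1
4 = 4·1 + 0
The gcd is 1. Working backward:
1 = 17 − 4·4
1 = −4·38 + 9·17
1 = 9·93 − 22·38
1 = −22·782 + 185·93
1 = 185·1657 − 392·782
Thus 782·(-392) ≡ 1 (mod 1657); reducing, -392 mod 1657 = 1265.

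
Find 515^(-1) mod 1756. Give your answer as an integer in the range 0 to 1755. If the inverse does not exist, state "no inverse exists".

491

gcd(1756, 515) by repeated division:
1756 = 3*515 + 211
515 = 2*211 + 93
211 = 2*93 + 25
93 = 3*25 + 18
25 = 1*18 + 7
18 = 2*7 + 4
7 = 1*4 + 3
4 = 1*3 + 1
3 = 3*1 + 0
Since gcd(515, 1756) = 1, back-substitute to write 1 as a combination:
1 = 4 − 3
1 = −7 + 2·4
1 = 2·18 − 5·7
1 = −5·25 + 7·18
1 = 7·93 − 26·25
1 = −26·211 + 59·93
1 = 59·515 − 144·211
1 = −144·1756 + 491·515
So 515·491 ≡ 1 (mod 1756).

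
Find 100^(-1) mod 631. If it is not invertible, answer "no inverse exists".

183

Apply the Euclidean algorithm to 631 and 100:
631 = 6·100 + 31
100 = 3·31 + 7
31 = 4·7 + 3
7 = 2·3 + 1
3 = 3·1 + 0
gcd = 1, so the inverse exists. Back-substitute:
1 = 7 − 2·3
1 = −2·31 + 9·7
1 = 9·100 − 29·31
1 = −29·631 + 183·100
So 100·183 ≡ 1 (mod 631).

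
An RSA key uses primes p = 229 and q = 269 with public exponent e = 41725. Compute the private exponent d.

φ(n) = (p−1)(q−1) = 228·268 = 61104.
Need d with 41725·d ≡ 1 (mod 61104). Apply the extended Euclidean algorithm:
61104 = 1*41725 + 19379
41725 = 2*19379 + 2967
19379 = 6*2967 + 1577
2967 = 1*1577 + 1390
1577 = 1*1390 + 187
1390 = 7*187 + 81
187 = 2*81 + 25
81 = 3*25 + 6
25 = 4*6 + 1
6 = 6*1 + 0
Back-substitute:
1 = 25 − 4·6
1 = −4·81 + 13·25
1 = 13·187 − 30·81
1 = −30·1390 + 223·187
1 = 223·1577 − 253·1390
1 = −253·2967 + 476·1577
1 = 476·19379 − 3109·2967
1 = −3109·41725 + 6694·19379
1 = 6694·61104 − 9803·41725
So 41725·(-9803) ≡ 1 (mod 61104), hence d ≡ -9803 ≡ 51301 (mod 61104).

51301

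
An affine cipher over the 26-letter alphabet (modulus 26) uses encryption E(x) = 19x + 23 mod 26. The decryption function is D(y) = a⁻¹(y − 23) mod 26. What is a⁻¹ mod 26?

Apply the Euclidean algorithm to 26 and 19:
26 = 1·19 + 7
19 = 2·7 + 5
7 = 1·5 + 2
5 = 2·2 + 1
2 = 2·1 + 0
gcd = 1, so the inverse exists. Back-substitute:
1 = 5 − 2·2
1 = −2·7 + 3·5
1 = 3·19 − 8·7
1 = −8·26 + 11·19
So 19·11 ≡ 1 (mod 26).

11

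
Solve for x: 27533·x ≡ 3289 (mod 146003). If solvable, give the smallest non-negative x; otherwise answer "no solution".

5759

First find gcd(27533, 146003):
146003 = 5·27533 + 8338
27533 = 3·8338 + 2519
8338 = 3·2519 + 781
2519 = 3·781 + 176
781 = 4·176 + 77
176 = 2·77 + 22
77 = 3·22 + 11
22 = 2·11 + 0
gcd = 11 and 11 | 3289, so solutions exist. Divide through by 11: 2503x ≡ 299 (mod 13273).
Now find 2503⁻¹ mod 13273:
13273 = 5×2503 + 758
2503 = 3×758 + 229
758 = 3×229 + 71
229 = 3×71 + 16
71 = 4×16 + 7
16 = 2×7 + 2
7 = 3×2 + 1
2 = 2×1 + 0
Back-substitute:
1 = 7 − 3·2
1 = −3·16 + 7·7
1 = 7·71 − 31·16
1 = −31·229 + 100·71
1 = 100·758 − 331·229
1 = −331·2503 + 1093·758
1 = 1093·13273 − 5796·2503
So 2503·(-5796) ≡ 1 (mod 13273), i.e. 2503⁻¹ ≡ 7477.
Then x ≡ 7477·299 ≡ 5759 (mod 13273); the smallest non-negative solution is x = 5759.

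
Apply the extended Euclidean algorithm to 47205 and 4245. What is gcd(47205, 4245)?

15

Apply Euclid's algorithm to 47205 and 4245:
47205 = 11×4245 + 510
4245 = 8×510 + 165
510 = 3×165 + 15
165 = 11×15 + 0
gcd(47205, 4245) = 15.
Working backward:
15 = 510 − 3·165
15 = −3·4245 + 25·510
15 = 25·47205 − 278·4245
So 15 = (25)·47205 + (-278)·4245.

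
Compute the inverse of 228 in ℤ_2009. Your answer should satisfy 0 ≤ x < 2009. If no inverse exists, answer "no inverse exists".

1542

Run Euclid on (2009, 228):
2009 = 8·228 + 185
228 = 1·185 + 43
185 = 4·43 + 13
43 = 3·13 + 4
13 = 3·4 + 1
4 = 4·1 + 0
gcd = 1, so the inverse exists. Back-substitute:
1 = 13 − 3·4
1 = −3·43 + 10·13
1 = 10·185 − 43·43
1 = −43·228 + 53·185
1 = 53·2009 − 467·228
Thus 228·(-467) ≡ 1 (mod 2009); reducing, -467 mod 2009 = 1542.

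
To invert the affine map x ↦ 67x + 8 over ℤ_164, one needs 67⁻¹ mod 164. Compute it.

Run Euclid on (164, 67):
164 = 2×67 + 30
67 = 2×30 + 7
30 = 4×7 + 2
7 = 3×2 + 1
2 = 2×1 + 0
gcd = 1, so the inverse exists. Back-substitute:
1 = 7 − 3·2
1 = −3·30 + 13·7
1 = 13·67 − 29·30
1 = −29·164 + 71·67
So 67·71 ≡ 1 (mod 164).

71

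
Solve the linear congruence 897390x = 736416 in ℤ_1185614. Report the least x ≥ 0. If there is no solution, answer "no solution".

First find gcd(897390, 1185614):
1185614 = 1×897390 + 288224
897390 = 3×288224 + 32718
288224 = 8×32718 + 26480
32718 = 1×26480 + 6238
26480 = 4×6238 + 1528
6238 = 4×1528 + 126
1528 = 12×126 + 16
126 = 7×16 + 14
16 = 1×14 + 2
14 = 7×2 + 0
gcd = 2 and 2 | 736416, so solutions exist. Divide through by 2: 448695x ≡ 368208 (mod 592807).
Now find 448695⁻¹ mod 592807:
592807 = 1×448695 + 144112
448695 = 3×144112 + 16359
144112 = 8×16359 + 13240
16359 = 1×13240 + 3119
13240 = 4×3119 + 764
3119 = 4×764 + 63
764 = 12×63 + 8
63 = 7×8 + 7
8 = 1×7 + 1
7 = 7×1 + 0
Back-substitute:
1 = 8 − 7
1 = −63 + 8·8
1 = 8·764 − 97·63
1 = −97·3119 + 396·764
1 = 396·13240 − 1681·3119
1 = −1681·16359 + 2077·13240
1 = 2077·144112 − 18297·16359
1 = −18297·448695 + 56968·144112
1 = 56968·592807 − 75265·448695
So 448695·(-75265) ≡ 1 (mod 592807), i.e. 448695⁻¹ ≡ 517542.
Then x ≡ 517542·368208 ≡ 552130 (mod 592807); the smallest non-negative solution is x = 552130.

552130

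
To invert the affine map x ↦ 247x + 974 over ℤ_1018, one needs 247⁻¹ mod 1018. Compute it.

441

Apply the Euclidean algorithm to 1018 and 247:
1018 = 4*247 + 30
247 = 8*30 + 7
30 = 4*7 + 2
7 = 3*2 + 1
2 = 2*1 + 0
gcd = 1, so the inverse exists. Back-substitute:
1 = 7 − 3·2
1 = −3·30 + 13·7
1 = 13·247 − 107·30
1 = −107·1018 + 441·247
So 247·441 ≡ 1 (mod 1018).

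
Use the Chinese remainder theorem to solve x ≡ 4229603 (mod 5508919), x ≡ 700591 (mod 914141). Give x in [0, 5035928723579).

Write x = 4229603 + 5508919·k. Then 5508919·k ≡ 700591 − 4229603 ≡ 127552 (mod 914141).
Need 5508919⁻¹ mod 914141. Extended Euclid on (914141, 24073):
914141 = 37·24073 + 23440
24073 = 1·23440 + 633
23440 = 37·633 + 19
633 = 33·19 + 6
19 = 3·6 + 1
6 = 6·1 + 0
Back-substitute:
1 = 19 − 3·6
1 = −3·633 + 100·19
1 = 100·23440 − 3703·633
1 = −3703·24073 + 3803·23440
1 = 3803·914141 − 144414·24073
5508919⁻¹ ≡ 769727 (mod 914141), so k ≡ 769727·127552 ≡ 560763 (mod 914141).
x = 4229603 + 5508919·560763 = 3089202174800.

3089202174800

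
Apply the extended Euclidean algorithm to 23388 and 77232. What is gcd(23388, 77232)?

Repeated division:
77232 = 3·23388 + 7068
23388 = 3·7068 + 2184
7068 = 3·2184 + 516
2184 = 4·516 + 120
516 = 4·120 + 36
120 = 3·36 + 12
36 = 3·12 + 0
gcd(23388, 77232) = 12.
Working backward:
12 = 120 − 3·36
12 = −3·516 + 13·120
12 = 13·2184 − 55·516
12 = −55·7068 + 178·2184
12 = 178·23388 − 589·7068
12 = −589·77232 + 1945·23388
So 12 = (-589)·77232 + (1945)·23388.

12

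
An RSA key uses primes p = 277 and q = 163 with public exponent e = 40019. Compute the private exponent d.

8003

φ(n) = (p−1)(q−1) = 276·162 = 44712.
Need d with 40019·d ≡ 1 (mod 44712). Apply the extended Euclidean algorithm:
44712 = 1·40019 + 4693
40019 = 8·4693 + 2475
4693 = 1·2475 + 2218
2475 = 1·2218 + 257
2218 = 8·257 + 162
257 = 1·162 + 95
162 = 1·95 + 67
95 = 1·67 + 28
67 = 2·28 + 11
28 = 2·11 + 6
11 = 1·6 + 5
6 = 1·5 + 1
5 = 5·1 + 0
Back-substitute:
1 = 6 − 5
1 = −11 + 2·6
1 = 2·28 − 5·11
1 = −5·67 + 12·28
1 = 12·95 − 17·67
1 = −17·162 + 29·95
1 = 29·257 − 46·162
1 = −46·2218 + 397·257
1 = 397·2475 − 443·2218
1 = −443·4693 + 840·2475
1 = 840·40019 − 7163·4693
1 = −7163·44712 + 8003·40019
So 40019·8003 ≡ 1 (mod 44712), hence d = 8003.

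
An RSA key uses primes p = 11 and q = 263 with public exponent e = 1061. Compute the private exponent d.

121

φ(n) = (p−1)(q−1) = 10·262 = 2620.
Need d with 1061·d ≡ 1 (mod 2620). Apply the extended Euclidean algorithm:
2620 = 2·1061 + 498
1061 = 2·498 + 65
498 = 7·65 + 43
65 = 1·43 + 22
43 = 1·22 + 21
22 = 1·21 + 1
21 = 21·1 + 0
Back-substitute:
1 = 22 − 21
1 = −43 + 2·22
1 = 2·65 − 3·43
1 = −3·498 + 23·65
1 = 23·1061 − 49·498
1 = −49·2620 + 121·1061
So 1061·121 ≡ 1 (mod 2620), hence d = 121.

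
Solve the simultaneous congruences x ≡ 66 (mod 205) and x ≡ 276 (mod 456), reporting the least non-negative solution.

Write x = 66 + 205·k. Then 205·k ≡ 276 − 66 ≡ 210 (mod 456).
Need 205⁻¹ mod 456. Extended Euclid on (456, 205):
456 = 2*205 + 46
205 = 4*46 + 21
46 = 2*21 + 4
21 = 5*4 + 1
4 = 4*1 + 0
Back-substitute:
1 = 21 − 5·4
1 = −5·46 + 11·21
1 = 11·205 − 49·46
1 = −49·456 + 109·205
205⁻¹ ≡ 109 (mod 456), so k ≡ 109·210 ≡ 90 (mod 456).
x = 66 + 205·90 = 18516.

18516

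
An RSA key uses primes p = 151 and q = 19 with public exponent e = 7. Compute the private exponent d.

1543

φ(n) = (p−1)(q−1) = 150·18 = 2700.
Need d with 7·d ≡ 1 (mod 2700). Apply the extended Euclidean algorithm:
2700 = 385×7 + 5
7 = 1×5 + 2
5 = 2×2 + 1
2 = 2×1 + 0
Back-substitute:
1 = 5 − 2·2
1 = −2·7 + 3·5
1 = 3·2700 − 1157·7
So 7·(-1157) ≡ 1 (mod 2700), hence d ≡ -1157 ≡ 1543 (mod 2700).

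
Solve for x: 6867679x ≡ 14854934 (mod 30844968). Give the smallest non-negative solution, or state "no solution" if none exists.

no solution

gcd(6867679, 30844968):
30844968 = 4×6867679 + 3374252
6867679 = 2×3374252 + 119175
3374252 = 28×119175 + 37352
119175 = 3×37352 + 7119
37352 = 5×7119 + 1757
7119 = 4×1757 + 91
1757 = 19×91 + 28
91 = 3×28 + 7
28 = 4×7 + 0
gcd = 7, but 7 ∤ 14854934, so the congruence has no solution.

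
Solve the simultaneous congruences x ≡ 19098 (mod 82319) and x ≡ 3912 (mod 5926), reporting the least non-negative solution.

144900538

Write x = 19098 + 82319·k. Then 82319·k ≡ 3912 − 19098 ≡ 2592 (mod 5926).
Need 82319⁻¹ mod 5926. Extended Euclid on (5926, 5281):
5926 = 1×5281 + 645
5281 = 8×645 + 121
645 = 5×121 + 40
121 = 3×40 + 1
40 = 40×1 + 0
Back-substitute:
1 = 121 − 3·40
1 = −3·645 + 16·121
1 = 16·5281 − 131·645
1 = −131·5926 + 147·5281
82319⁻¹ ≡ 147 (mod 5926), so k ≡ 147·2592 ≡ 1760 (mod 5926).
x = 19098 + 82319·1760 = 144900538.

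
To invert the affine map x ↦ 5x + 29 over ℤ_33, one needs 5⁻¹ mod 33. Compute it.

Extended Euclidean algorithm:
33 = 6·5 + 3
5 = 1·3 + 2
3 = 1·2 + 1
2 = 2·1 + 0
Since gcd(5, 33) = 1, back-substitute to write 1 as a combination:
1 = 3 − 2
1 = −5 + 2·3
1 = 2·33 − 13·5
Thus 5·(-13) ≡ 1 (mod 33); reducing, -13 mod 33 = 20.

20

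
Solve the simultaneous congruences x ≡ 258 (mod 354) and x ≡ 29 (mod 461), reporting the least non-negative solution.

29994

Write x = 258 + 354·k. Then 354·k ≡ 29 − 258 ≡ 232 (mod 461).
Need 354⁻¹ mod 461. Extended Euclid on (461, 354):
461 = 1*354 + 107
354 = 3*107 + 33
107 = 3*33 + 8
33 = 4*8 + 1
8 = 8*1 + 0
Back-substitute:
1 = 33 − 4·8
1 = −4·107 + 13·33
1 = 13·354 − 43·107
1 = −43·461 + 56·354
354⁻¹ ≡ 56 (mod 461), so k ≡ 56·232 ≡ 84 (mod 461).
x = 258 + 354·84 = 29994.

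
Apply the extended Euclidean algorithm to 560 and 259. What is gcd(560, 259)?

Apply Euclid's algorithm to 560 and 259:
560 = 2·259 + 42
259 = 6·42 + 7
42 = 6·7 + 0
gcd(560, 259) = 7.
Express as a combination:
7 = 259 − 6·42
7 = −6·560 + 13·259
So 7 = (-6)·560 + (13)·259.

7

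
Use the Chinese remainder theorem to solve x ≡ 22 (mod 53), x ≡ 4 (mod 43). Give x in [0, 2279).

1294

Write x = 22 + 53·k. Then 53·k ≡ 4 − 22 ≡ 25 (mod 43).
Need 53⁻¹ mod 43. Extended Euclid on (43, 10):
43 = 4·10 + 3
10 = 3·3 + 1
3 = 3·1 + 0
Back-substitute:
1 = 10 − 3·3
1 = −3·43 + 13·10
53⁻¹ ≡ 13 (mod 43), so k ≡ 13·25 ≡ 24 (mod 43).
x = 22 + 53·24 = 1294.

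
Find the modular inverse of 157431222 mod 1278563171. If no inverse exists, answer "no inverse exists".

Extended Euclidean algorithm:
1278563171 = 8*157431222 + 19113395
157431222 = 8*19113395 + 4524062
19113395 = 4*4524062 + 1017147
4524062 = 4*1017147 + 455474
1017147 = 2*455474 + 106199
455474 = 4*106199 + 30678
106199 = 3*30678 + 14165
30678 = 2*14165 + 2348
14165 = 6*2348 + 77
2348 = 30*77 + 38
77 = 2*38 + 1
38 = 38*1 + 0
Since gcd(157431222, 1278563171) = 1, back-substitute to write 1 as a combination:
1 = 77 − 2·38
1 = −2·2348 + 61·77
1 = 61·14165 − 368·2348
1 = −368·30678 + 797·14165
1 = 797·106199 − 2759·30678
1 = −2759·455474 + 11833·106199
1 = 11833·1017147 − 26425·455474
1 = −26425·4524062 + 117533·1017147
1 = 117533·19113395 − 496557·4524062
1 = −496557·157431222 + 4089989·19113395
1 = 4089989·1278563171 − 33216469·157431222
Thus 157431222·(-33216469) ≡ 1 (mod 1278563171); reducing, -33216469 mod 1278563171 = 1245346702.

1245346702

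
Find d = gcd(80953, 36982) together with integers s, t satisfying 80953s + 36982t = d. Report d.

1

Euclidean algorithm:
80953 = 2*36982 + 6989
36982 = 5*6989 + 2037
6989 = 3*2037 + 878
2037 = 2*878 + 281
878 = 3*281 + 35
281 = 8*35 + 1
35 = 35*1 + 0
gcd(80953, 36982) = 1.
Express as a combination:
1 = 281 − 8·35
1 = −8·878 + 25·281
1 = 25·2037 − 58·878
1 = −58·6989 + 199·2037
1 = 199·36982 − 1053·6989
1 = −1053·80953 + 2305·36982
So 1 = (-1053)·80953 + (2305)·36982.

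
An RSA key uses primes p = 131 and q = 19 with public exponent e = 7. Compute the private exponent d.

φ(n) = (p−1)(q−1) = 130·18 = 2340.
Need d with 7·d ≡ 1 (mod 2340). Apply the extended Euclidean algorithm:
2340 = 334×7 + 2
7 = 3×2 + 1
2 = 2×1 + 0
Back-substitute:
1 = 7 − 3·2
1 = −3·2340 + 1003·7
So 7·1003 ≡ 1 (mod 2340), hence d = 1003.

1003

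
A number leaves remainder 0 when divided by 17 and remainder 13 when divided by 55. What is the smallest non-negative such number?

68

Write x = 0 + 17·k. Then 17·k ≡ 13 − 0 ≡ 13 (mod 55).
Need 17⁻¹ mod 55. Extended Euclid on (55, 17):
55 = 3*17 + 4
17 = 4*4 + 1
4 = 4*1 + 0
Back-substitute:
1 = 17 − 4·4
1 = −4·55 + 13·17
17⁻¹ ≡ 13 (mod 55), so k ≡ 13·13 ≡ 4 (mod 55).
x = 0 + 17·4 = 68.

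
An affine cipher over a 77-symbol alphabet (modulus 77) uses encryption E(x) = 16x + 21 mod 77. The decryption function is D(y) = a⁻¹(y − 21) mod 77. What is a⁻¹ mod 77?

53

Apply the Euclidean algorithm to 77 and 16:
77 = 4·16 + 13
16 = 1·13 + 3
13 = 4·3 + 1
3 = 3·1 + 0
gcd = 1, so the inverse exists. Back-substitute:
1 = 13 − 4·3
1 = −4·16 + 5·13
1 = 5·77 − 24·16
Thus 16·(-24) ≡ 1 (mod 77); reducing, -24 mod 77 = 53.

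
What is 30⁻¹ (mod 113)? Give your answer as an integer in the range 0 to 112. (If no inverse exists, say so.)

Extended Euclidean algorithm:
113 = 3×30 + 23
30 = 1×23 + 7
23 = 3×7 + 2
7 = 3×2 + 1
2 = 2×1 + 0
The gcd is 1. Working backward:
1 = 7 − 3·2
1 = −3·23 + 10·7
1 = 10·30 − 13·23
1 = −13·113 + 49·30
So 30·49 ≡ 1 (mod 113).

49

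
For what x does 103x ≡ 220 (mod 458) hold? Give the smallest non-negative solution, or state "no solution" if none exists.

First find gcd(103, 458):
458 = 4·103 + 46
103 = 2·46 + 11
46 = 4·11 + 2
11 = 5·2 + 1
2 = 2·1 + 0
gcd = 1, so a unique solution mod 458 exists.
Back-substitute for the Bézout coefficients:
1 = 11 − 5·2
1 = −5·46 + 21·11
1 = 21·103 − 47·46
1 = −47·458 + 209·103
So 103·(209) ≡ 1 (mod 458), giving 103⁻¹ ≡ 209.
x ≡ 103⁻¹·220 ≡ 209·220 ≡ 180 (mod 458).

180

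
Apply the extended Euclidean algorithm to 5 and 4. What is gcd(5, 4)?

1

Euclidean algorithm:
5 = 1·4 + 1
4 = 4·1 + 0
gcd(5, 4) = 1.
Working backward:
1 = 5 − 4
So 1 = (1)·5 + (-1)·4.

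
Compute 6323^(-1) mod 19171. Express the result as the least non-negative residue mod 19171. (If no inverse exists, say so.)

5030

Apply the Euclidean algorithm to 19171 and 6323:
19171 = 3×6323 + 202
6323 = 31×202 + 61
202 = 3×61 + 19
61 = 3×19 + 4
19 = 4×4 + 3
4 = 1×3 + 1
3 = 3×1 + 0
The gcd is 1. Working backward:
1 = 4 − 3
1 = −19 + 5·4
1 = 5·61 − 16·19
1 = −16·202 + 53·61
1 = 53·6323 − 1659·202
1 = −1659·19171 + 5030·6323
So 6323·5030 ≡ 1 (mod 19171).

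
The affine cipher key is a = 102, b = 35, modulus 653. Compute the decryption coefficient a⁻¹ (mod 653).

Run Euclid on (653, 102):
653 = 6×102 + 41
102 = 2×41 + 20
41 = 2×20 + 1
20 = 20×1 + 0
gcd = 1, so the inverse exists. Back-substitute:
1 = 41 − 2·20
1 = −2·102 + 5·41
1 = 5·653 − 32·102
Thus 102·(-32) ≡ 1 (mod 653); reducing, -32 mod 653 = 621.

621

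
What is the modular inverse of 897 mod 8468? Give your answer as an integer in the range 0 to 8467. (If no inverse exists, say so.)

Extended Euclidean algorithm:
8468 = 9*897 + 395
897 = 2*395 + 107
395 = 3*107 + 74
107 = 1*74 + 33
74 = 2*33 + 8
33 = 4*8 + 1
8 = 8*1 + 0
gcd = 1, so the inverse exists. Back-substitute:
1 = 33 − 4·8
1 = −4·74 + 9·33
1 = 9·107 − 13·74
1 = −13·395 + 48·107
1 = 48·897 − 109·395
1 = −109·8468 + 1029·897
So 897·1029 ≡ 1 (mod 8468).

1029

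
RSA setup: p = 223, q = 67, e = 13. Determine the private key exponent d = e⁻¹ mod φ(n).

13525

φ(n) = (p−1)(q−1) = 222·66 = 14652.
Need d with 13·d ≡ 1 (mod 14652). Apply the extended Euclidean algorithm:
14652 = 1127·13 + 1
13 = 13·1 + 0
Back-substitute:
1 = 14652 − 1127·13
So 13·(-1127) ≡ 1 (mod 14652), hence d ≡ -1127 ≡ 13525 (mod 14652).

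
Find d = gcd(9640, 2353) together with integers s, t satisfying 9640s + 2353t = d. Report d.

Apply Euclid's algorithm to 9640 and 2353:
9640 = 4·2353 + 228
2353 = 10·228 + 73
228 = 3·73 + 9
73 = 8·9 + 1
9 = 9·1 + 0
gcd(9640, 2353) = 1.
Working backward:
1 = 73 − 8·9
1 = −8·228 + 25·73
1 = 25·2353 − 258·228
1 = −258·9640 + 1057·2353
So 1 = (-258)·9640 + (1057)·2353.

1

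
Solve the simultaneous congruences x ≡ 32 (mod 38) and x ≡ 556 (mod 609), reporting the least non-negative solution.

Write x = 32 + 38·k. Then 38·k ≡ 556 − 32 ≡ 524 (mod 609).
Need 38⁻¹ mod 609. Extended Euclid on (609, 38):
609 = 16*38 + 1
38 = 38*1 + 0
Back-substitute:
1 = 609 − 16·38
38⁻¹ ≡ 593 (mod 609), so k ≡ 593·524 ≡ 142 (mod 609).
x = 32 + 38·142 = 5428.

5428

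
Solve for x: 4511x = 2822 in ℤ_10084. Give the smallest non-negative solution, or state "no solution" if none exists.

3394

First find gcd(4511, 10084):
10084 = 2*4511 + 1062
4511 = 4*1062 + 263
1062 = 4*263 + 10
263 = 26*10 + 3
10 = 3*3 + 1
3 = 3*1 + 0
gcd = 1, so a unique solution mod 10084 exists.
Back-substitute for the Bézout coefficients:
1 = 10 − 3·3
1 = −3·263 + 79·10
1 = 79·1062 − 319·263
1 = −319·4511 + 1355·1062
1 = 1355·10084 − 3029·4511
So 4511·(-3029) ≡ 1 (mod 10084), giving 4511⁻¹ ≡ 7055.
x ≡ 4511⁻¹·2822 ≡ 7055·2822 ≡ 3394 (mod 10084).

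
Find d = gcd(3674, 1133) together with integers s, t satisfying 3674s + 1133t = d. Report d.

Apply Euclid's algorithm to 3674 and 1133:
3674 = 3×1133 + 275
1133 = 4×275 + 33
275 = 8×33 + 11
33 = 3×11 + 0
gcd(3674, 1133) = 11.
Express as a combination:
11 = 275 − 8·33
11 = −8·1133 + 33·275
11 = 33·3674 − 107·1133
So 11 = (33)·3674 + (-107)·1133.

11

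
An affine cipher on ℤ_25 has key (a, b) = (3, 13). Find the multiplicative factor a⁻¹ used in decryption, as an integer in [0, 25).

17

gcd(25, 3) by repeated division:
25 = 8·3 + 1
3 = 3·1 + 0
gcd = 1, so the inverse exists. Back-substitute:
1 = 25 − 8·3
So 3·(-8) ≡ 1 (mod 25), and -8 ≡ 17 (mod 25).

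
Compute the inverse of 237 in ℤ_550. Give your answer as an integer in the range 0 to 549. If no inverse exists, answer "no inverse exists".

gcd(550, 237) by repeated division:
550 = 2×237 + 76
237 = 3×76 + 9
76 = 8×9 + 4
9 = 2×4 + 1
4 = 4×1 + 0
The gcd is 1. Working backward:
1 = 9 − 2·4
1 = −2·76 + 17·9
1 = 17·237 − 53·76
1 = −53·550 + 123·237
So 237·123 ≡ 1 (mod 550).

123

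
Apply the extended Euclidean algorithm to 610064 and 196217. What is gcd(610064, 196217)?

7

Repeated division:
610064 = 3·196217 + 21413
196217 = 9·21413 + 3500
21413 = 6·3500 + 413
3500 = 8·413 + 196
413 = 2·196 + 21
196 = 9·21 + 7
21 = 3·7 + 0
gcd(610064, 196217) = 7.
Working backward:
7 = 196 − 9·21
7 = −9·413 + 19·196
7 = 19·3500 − 161·413
7 = −161·21413 + 985·3500
7 = 985·196217 − 9026·21413
7 = −9026·610064 + 28063·196217
So 7 = (-9026)·610064 + (28063)·196217.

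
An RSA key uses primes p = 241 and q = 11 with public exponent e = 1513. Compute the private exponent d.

φ(n) = (p−1)(q−1) = 240·10 = 2400.
Need d with 1513·d ≡ 1 (mod 2400). Apply the extended Euclidean algorithm:
2400 = 1*1513 + 887
1513 = 1*887 + 626
887 = 1*626 + 261
626 = 2*261 + 104
261 = 2*104 + 53
104 = 1*53 + 51
53 = 1*51 + 2
51 = 25*2 + 1
2 = 2*1 + 0
Back-substitute:
1 = 51 − 25·2
1 = −25·53 + 26·51
1 = 26·104 − 51·53
1 = −51·261 + 128·104
1 = 128·626 − 307·261
1 = −307·887 + 435·626
1 = 435·1513 − 742·887
1 = −742·2400 + 1177·1513
So 1513·1177 ≡ 1 (mod 2400), hence d = 1177.

1177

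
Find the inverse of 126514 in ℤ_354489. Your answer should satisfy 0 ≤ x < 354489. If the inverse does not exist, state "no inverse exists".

43708

gcd(354489, 126514) by repeated division:
354489 = 2*126514 + 101461
126514 = 1*101461 + 25053
101461 = 4*25053 + 1249
25053 = 20*1249 + 73
1249 = 17*73 + 8
73 = 9*8 + 1
8 = 8*1 + 0
Since gcd(126514, 354489) = 1, back-substitute to write 1 as a combination:
1 = 73 − 9·8
1 = −9·1249 + 154·73
1 = 154·25053 − 3089·1249
1 = −3089·101461 + 12510·25053
1 = 12510·126514 − 15599·101461
1 = −15599·354489 + 43708·126514
So 126514·43708 ≡ 1 (mod 354489).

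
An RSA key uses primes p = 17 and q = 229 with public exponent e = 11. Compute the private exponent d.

φ(n) = (p−1)(q−1) = 16·228 = 3648.
Need d with 11·d ≡ 1 (mod 3648). Apply the extended Euclidean algorithm:
3648 = 331*11 + 7
11 = 1*7 + 4
7 = 1*4 + 3
4 = 1*3 + 1
3 = 3*1 + 0
Back-substitute:
1 = 4 − 3
1 = −7 + 2·4
1 = 2·11 − 3·7
1 = −3·3648 + 995·11
So 11·995 ≡ 1 (mod 3648), hence d = 995.

995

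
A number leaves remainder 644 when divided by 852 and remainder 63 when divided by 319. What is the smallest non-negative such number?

Write x = 644 + 852·k. Then 852·k ≡ 63 − 644 ≡ 57 (mod 319).
Need 852⁻¹ mod 319. Extended Euclid on (319, 214):
319 = 1·214 + 105
214 = 2·105 + 4
105 = 26·4 + 1
4 = 4·1 + 0
Back-substitute:
1 = 105 − 26·4
1 = −26·214 + 53·105
1 = 53·319 − 79·214
852⁻¹ ≡ 240 (mod 319), so k ≡ 240·57 ≡ 282 (mod 319).
x = 644 + 852·282 = 240908.

240908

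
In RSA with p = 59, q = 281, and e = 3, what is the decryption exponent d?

10827

φ(n) = (p−1)(q−1) = 58·280 = 16240.
Need d with 3·d ≡ 1 (mod 16240). Apply the extended Euclidean algorithm:
16240 = 5413*3 + 1
3 = 3*1 + 0
Back-substitute:
1 = 16240 − 5413·3
So 3·(-5413) ≡ 1 (mod 16240), hence d ≡ -5413 ≡ 10827 (mod 16240).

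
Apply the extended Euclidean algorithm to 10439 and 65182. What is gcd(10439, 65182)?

Repeated division:
65182 = 6×10439 + 2548
10439 = 4×2548 + 247
2548 = 10×247 + 78
247 = 3×78 + 13
78 = 6×13 + 0
gcd(10439, 65182) = 13.
Working backward:
13 = 247 − 3·78
13 = −3·2548 + 31·247
13 = 31·10439 − 127·2548
13 = −127·65182 + 793·10439
So 13 = (-127)·65182 + (793)·10439.

13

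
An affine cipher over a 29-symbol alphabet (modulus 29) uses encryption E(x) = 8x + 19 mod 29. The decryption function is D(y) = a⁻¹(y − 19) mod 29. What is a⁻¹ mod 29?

Extended Euclidean algorithm:
29 = 3·8 + 5
8 = 1·5 + 3
5 = 1·3 + 2
3 = 1·2 + 1
2 = 2·1 + 0
The gcd is 1. Working backward:
1 = 3 − 2
1 = −5 + 2·3
1 = 2·8 − 3·5
1 = −3·29 + 11·8
So 8·11 ≡ 1 (mod 29).

11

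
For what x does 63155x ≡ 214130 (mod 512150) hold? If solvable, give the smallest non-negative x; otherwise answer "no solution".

36366

First find gcd(63155, 512150):
512150 = 8×63155 + 6910
63155 = 9×6910 + 965
6910 = 7×965 + 155
965 = 6×155 + 35
155 = 4×35 + 15
35 = 2×15 + 5
15 = 3×5 + 0
gcd = 5 and 5 | 214130, so solutions exist. Divide through by 5: 12631x ≡ 42826 (mod 102430).
Now find 12631⁻¹ mod 102430:
102430 = 8·12631 + 1382
12631 = 9·1382 + 193
1382 = 7·193 + 31
193 = 6·31 + 7
31 = 4·7 + 3
7 = 2·3 + 1
3 = 3·1 + 0
Back-substitute:
1 = 7 − 2·3
1 = −2·31 + 9·7
1 = 9·193 − 56·31
1 = −56·1382 + 401·193
1 = 401·12631 − 3665·1382
1 = −3665·102430 + 29721·12631
So 12631⁻¹ ≡ 29721 (mod 102430).
Then x ≡ 29721·42826 ≡ 36366 (mod 102430); the smallest non-negative solution is x = 36366.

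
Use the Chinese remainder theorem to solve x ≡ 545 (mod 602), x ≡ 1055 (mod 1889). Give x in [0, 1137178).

647093

Write x = 545 + 602·k. Then 602·k ≡ 1055 − 545 ≡ 510 (mod 1889).
Need 602⁻¹ mod 1889. Extended Euclid on (1889, 602):
1889 = 3×602 + 83
602 = 7×83 + 21
83 = 3×21 + 20
21 = 1×20 + 1
20 = 20×1 + 0
Back-substitute:
1 = 21 − 20
1 = −83 + 4·21
1 = 4·602 − 29·83
1 = −29·1889 + 91·602
602⁻¹ ≡ 91 (mod 1889), so k ≡ 91·510 ≡ 1074 (mod 1889).
x = 545 + 602·1074 = 647093.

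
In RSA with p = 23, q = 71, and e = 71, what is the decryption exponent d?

911

φ(n) = (p−1)(q−1) = 22·70 = 1540.
Need d with 71·d ≡ 1 (mod 1540). Apply the extended Euclidean algorithm:
1540 = 21×71 + 49
71 = 1×49 + 22
49 = 2×22 + 5
22 = 4×5 + 2
5 = 2×2 + 1
2 = 2×1 + 0
Back-substitute:
1 = 5 − 2·2
1 = −2·22 + 9·5
1 = 9·49 − 20·22
1 = −20·71 + 29·49
1 = 29·1540 − 629·71
So 71·(-629) ≡ 1 (mod 1540), hence d ≡ -629 ≡ 911 (mod 1540).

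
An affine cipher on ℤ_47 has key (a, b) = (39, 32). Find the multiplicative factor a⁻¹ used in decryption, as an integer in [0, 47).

gcd(47, 39) by repeated division:
47 = 1×39 + 8
39 = 4×8 + 7
8 = 1×7 + 1
7 = 7×1 + 0
Since gcd(39, 47) = 1, back-substitute to write 1 as a combination:
1 = 8 − 7
1 = −39 + 5·8
1 = 5·47 − 6·39
Hence 39⁻¹ ≡ -6 ≡ 41 (mod 47).

41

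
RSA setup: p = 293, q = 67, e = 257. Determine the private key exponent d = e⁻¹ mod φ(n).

6449

φ(n) = (p−1)(q−1) = 292·66 = 19272.
Need d with 257·d ≡ 1 (mod 19272). Apply the extended Euclidean algorithm:
19272 = 74·257 + 254
257 = 1·254 + 3
254 = 84·3 + 2
3 = 1·2 + 1
2 = 2·1 + 0
Back-substitute:
1 = 3 − 2
1 = −254 + 85·3
1 = 85·257 − 86·254
1 = −86·19272 + 6449·257
So 257·6449 ≡ 1 (mod 19272), hence d = 6449.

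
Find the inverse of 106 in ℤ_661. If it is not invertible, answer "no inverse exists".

gcd(661, 106) by repeated division:
661 = 6*106 + 25
106 = 4*25 + 6
25 = 4*6 + 1
6 = 6*1 + 0
The gcd is 1. Working backward:
1 = 25 − 4·6
1 = −4·106 + 17·25
1 = 17·661 − 106·106
Thus 106·(-106) ≡ 1 (mod 661); reducing, -106 mod 661 = 555.

555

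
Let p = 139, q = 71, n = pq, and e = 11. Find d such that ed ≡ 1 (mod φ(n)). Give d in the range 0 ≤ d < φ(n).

4391

φ(n) = (p−1)(q−1) = 138·70 = 9660.
Need d with 11·d ≡ 1 (mod 9660). Apply the extended Euclidean algorithm:
9660 = 878·11 + 2
11 = 5·2 + 1
2 = 2·1 + 0
Back-substitute:
1 = 11 − 5·2
1 = −5·9660 + 4391·11
So 11·4391 ≡ 1 (mod 9660), hence d = 4391.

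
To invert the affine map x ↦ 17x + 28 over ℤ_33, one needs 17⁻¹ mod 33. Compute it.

Extended Euclidean algorithm:
33 = 1*17 + 16
17 = 1*16 + 1
16 = 16*1 + 0
The gcd is 1. Working backward:
1 = 17 − 16
1 = −33 + 2·17
So 17·2 ≡ 1 (mod 33).

2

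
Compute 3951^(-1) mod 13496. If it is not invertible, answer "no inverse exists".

13151

Apply the Euclidean algorithm to 13496 and 3951:
13496 = 3*3951 + 1643
3951 = 2*1643 + 665
1643 = 2*665 + 313
665 = 2*313 + 39
313 = 8*39 + 1
39 = 39*1 + 0
Since gcd(3951, 13496) = 1, back-substitute to write 1 as a combination:
1 = 313 − 8·39
1 = −8·665 + 17·313
1 = 17·1643 − 42·665
1 = −42·3951 + 101·1643
1 = 101·13496 − 345·3951
Thus 3951·(-345) ≡ 1 (mod 13496); reducing, -345 mod 13496 = 13151.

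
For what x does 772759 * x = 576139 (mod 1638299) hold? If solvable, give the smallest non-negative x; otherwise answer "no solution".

no solution

gcd(772759, 1638299):
1638299 = 2·772759 + 92781
772759 = 8·92781 + 30511
92781 = 3·30511 + 1248
30511 = 24·1248 + 559
1248 = 2·559 + 130
559 = 4·130 + 39
130 = 3·39 + 13
39 = 3·13 + 0
gcd = 13, but 13 ∤ 576139, so the congruence has no solution.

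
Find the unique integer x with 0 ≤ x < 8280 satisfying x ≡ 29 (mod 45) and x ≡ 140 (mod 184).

1244

Write x = 29 + 45·k. Then 45·k ≡ 140 − 29 ≡ 111 (mod 184).
Need 45⁻¹ mod 184. Extended Euclid on (184, 45):
184 = 4*45 + 4
45 = 11*4 + 1
4 = 4*1 + 0
Back-substitute:
1 = 45 − 11·4
1 = −11·184 + 45·45
45⁻¹ ≡ 45 (mod 184), so k ≡ 45·111 ≡ 27 (mod 184).
x = 29 + 45·27 = 1244.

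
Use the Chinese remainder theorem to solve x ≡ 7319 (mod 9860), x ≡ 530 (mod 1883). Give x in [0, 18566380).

Write x = 7319 + 9860·k. Then 9860·k ≡ 530 − 7319 ≡ 743 (mod 1883).
Need 9860⁻¹ mod 1883. Extended Euclid on (1883, 445):
1883 = 4×445 + 103
445 = 4×103 + 33
103 = 3×33 + 4
33 = 8×4 + 1
4 = 4×1 + 0
Back-substitute:
1 = 33 − 8·4
1 = −8·103 + 25·33
1 = 25·445 − 108·103
1 = −108·1883 + 457·445
9860⁻¹ ≡ 457 (mod 1883), so k ≡ 457·743 ≡ 611 (mod 1883).
x = 7319 + 9860·611 = 6031779.

6031779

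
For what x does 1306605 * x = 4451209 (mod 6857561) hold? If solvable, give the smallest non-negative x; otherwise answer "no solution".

5211966

First find gcd(1306605, 6857561):
6857561 = 5×1306605 + 324536
1306605 = 4×324536 + 8461
324536 = 38×8461 + 3018
8461 = 2×3018 + 2425
3018 = 1×2425 + 593
2425 = 4×593 + 53
593 = 11×53 + 10
53 = 5×10 + 3
10 = 3×3 + 1
3 = 3×1 + 0
gcd = 1, so a unique solution mod 6857561 exists.
Back-substitute for the Bézout coefficients:
1 = 10 − 3·3
1 = −3·53 + 16·10
1 = 16·593 − 179·53
1 = −179·2425 + 732·593
1 = 732·3018 − 911·2425
1 = −911·8461 + 2554·3018
1 = 2554·324536 − 97963·8461
1 = −97963·1306605 + 394406·324536
1 = 394406·6857561 − 2069993·1306605
So 1306605·(-2069993) ≡ 1 (mod 6857561), giving 1306605⁻¹ ≡ 4787568.
x ≡ 1306605⁻¹·4451209 ≡ 4787568·4451209 ≡ 5211966 (mod 6857561).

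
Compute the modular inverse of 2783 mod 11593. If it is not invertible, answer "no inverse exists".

gcd(11593, 2783) by repeated division:
11593 = 4*2783 + 461
2783 = 6*461 + 17
461 = 27*17 + 2
17 = 8*2 + 1
2 = 2*1 + 0
gcd = 1, so the inverse exists. Back-substitute:
1 = 17 − 8·2
1 = −8·461 + 217·17
1 = 217·2783 − 1310·461
1 = −1310·11593 + 5457·2783
So 2783·5457 ≡ 1 (mod 11593).

5457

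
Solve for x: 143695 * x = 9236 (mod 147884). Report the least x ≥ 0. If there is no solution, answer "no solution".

70992

First find gcd(143695, 147884):
147884 = 1*143695 + 4189
143695 = 34*4189 + 1269
4189 = 3*1269 + 382
1269 = 3*382 + 123
382 = 3*123 + 13
123 = 9*13 + 6
13 = 2*6 + 1
6 = 6*1 + 0
gcd = 1, so a unique solution mod 147884 exists.
Back-substitute for the Bézout coefficients:
1 = 13 − 2·6
1 = −2·123 + 19·13
1 = 19·382 − 59·123
1 = −59·1269 + 196·382
1 = 196·4189 − 647·1269
1 = −647·143695 + 22194·4189
1 = 22194·147884 − 22841·143695
So 143695·(-22841) ≡ 1 (mod 147884), giving 143695⁻¹ ≡ 125043.
x ≡ 143695⁻¹·9236 ≡ 125043·9236 ≡ 70992 (mod 147884).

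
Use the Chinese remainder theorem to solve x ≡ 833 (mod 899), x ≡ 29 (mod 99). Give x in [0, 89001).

Write x = 833 + 899·k. Then 899·k ≡ 29 − 833 ≡ 87 (mod 99).
Need 899⁻¹ mod 99. Extended Euclid on (99, 8):
99 = 12×8 + 3
8 = 2×3 + 2
3 = 1×2 + 1
2 = 2×1 + 0
Back-substitute:
1 = 3 − 2
1 = −8 + 3·3
1 = 3·99 − 37·8
899⁻¹ ≡ 62 (mod 99), so k ≡ 62·87 ≡ 48 (mod 99).
x = 833 + 899·48 = 43985.

43985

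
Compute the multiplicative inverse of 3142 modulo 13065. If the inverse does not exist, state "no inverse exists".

Apply the Euclidean algorithm to 13065 and 3142:
13065 = 4*3142 + 497
3142 = 6*497 + 160
497 = 3*160 + 17
160 = 9*17 + 7
17 = 2*7 + 3
7 = 2*3 + 1
3 = 3*1 + 0
The gcd is 1. Working backward:
1 = 7 − 2·3
1 = −2·17 + 5·7
1 = 5·160 − 47·17
1 = −47·497 + 146·160
1 = 146·3142 − 923·497
1 = −923·13065 + 3838·3142
So 3142·3838 ≡ 1 (mod 13065).

3838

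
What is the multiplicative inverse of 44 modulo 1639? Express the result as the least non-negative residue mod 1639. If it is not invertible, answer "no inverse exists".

no inverse exists

Compute gcd(44, 1639):
1639 = 37·44 + 11
44 = 4·11 + 0
gcd(44, 1639) = 11 ≠ 1, so 44 has no multiplicative inverse modulo 1639.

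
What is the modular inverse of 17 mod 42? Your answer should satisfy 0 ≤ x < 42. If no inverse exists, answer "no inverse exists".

Extended Euclidean algorithm:
42 = 2×17 + 8
17 = 2×8 + 1
8 = 8×1 + 0
gcd = 1, so the inverse exists. Back-substitute:
1 = 17 − 2·8
1 = −2·42 + 5·17
So 17·5 ≡ 1 (mod 42).

5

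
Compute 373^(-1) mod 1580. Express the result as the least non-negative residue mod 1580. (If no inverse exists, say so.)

377

Extended Euclidean algorithm:
1580 = 4×373 + 88
373 = 4×88 + 21
88 = 4×21 + 4
21 = 5×4 + 1
4 = 4×1 + 0
gcd = 1, so the inverse exists. Back-substitute:
1 = 21 − 5·4
1 = −5·88 + 21·21
1 = 21·373 − 89·88
1 = −89·1580 + 377·373
So 373·377 ≡ 1 (mod 1580).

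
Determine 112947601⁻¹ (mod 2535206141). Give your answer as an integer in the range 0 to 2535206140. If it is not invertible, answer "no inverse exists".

no inverse exists

Euclidean algorithm on 2535206141, 112947601:
2535206141 = 22×112947601 + 50358919
112947601 = 2×50358919 + 12229763
50358919 = 4×12229763 + 1439867
12229763 = 8×1439867 + 710827
1439867 = 2×710827 + 18213
710827 = 39×18213 + 520
18213 = 35×520 + 13
520 = 40×13 + 0
The gcd is 13, not 1, hence no inverse exists.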